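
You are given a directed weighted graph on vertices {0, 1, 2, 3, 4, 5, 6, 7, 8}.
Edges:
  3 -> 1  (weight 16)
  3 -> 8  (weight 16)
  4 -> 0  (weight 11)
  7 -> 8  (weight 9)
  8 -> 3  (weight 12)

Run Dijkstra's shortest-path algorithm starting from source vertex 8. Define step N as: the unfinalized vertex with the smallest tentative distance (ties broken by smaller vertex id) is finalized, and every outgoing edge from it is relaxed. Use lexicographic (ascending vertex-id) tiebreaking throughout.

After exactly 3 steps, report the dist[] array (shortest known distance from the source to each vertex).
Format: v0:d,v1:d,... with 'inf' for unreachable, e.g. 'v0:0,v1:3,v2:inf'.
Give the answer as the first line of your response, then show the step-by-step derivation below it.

v0:inf,v1:28,v2:inf,v3:12,v4:inf,v5:inf,v6:inf,v7:inf,v8:0

step 1: dist = v0:inf,v1:inf,v2:inf,v3:12,v4:inf,v5:inf,v6:inf,v7:inf,v8:0
step 2: dist = v0:inf,v1:28,v2:inf,v3:12,v4:inf,v5:inf,v6:inf,v7:inf,v8:0
step 3: dist = v0:inf,v1:28,v2:inf,v3:12,v4:inf,v5:inf,v6:inf,v7:inf,v8:0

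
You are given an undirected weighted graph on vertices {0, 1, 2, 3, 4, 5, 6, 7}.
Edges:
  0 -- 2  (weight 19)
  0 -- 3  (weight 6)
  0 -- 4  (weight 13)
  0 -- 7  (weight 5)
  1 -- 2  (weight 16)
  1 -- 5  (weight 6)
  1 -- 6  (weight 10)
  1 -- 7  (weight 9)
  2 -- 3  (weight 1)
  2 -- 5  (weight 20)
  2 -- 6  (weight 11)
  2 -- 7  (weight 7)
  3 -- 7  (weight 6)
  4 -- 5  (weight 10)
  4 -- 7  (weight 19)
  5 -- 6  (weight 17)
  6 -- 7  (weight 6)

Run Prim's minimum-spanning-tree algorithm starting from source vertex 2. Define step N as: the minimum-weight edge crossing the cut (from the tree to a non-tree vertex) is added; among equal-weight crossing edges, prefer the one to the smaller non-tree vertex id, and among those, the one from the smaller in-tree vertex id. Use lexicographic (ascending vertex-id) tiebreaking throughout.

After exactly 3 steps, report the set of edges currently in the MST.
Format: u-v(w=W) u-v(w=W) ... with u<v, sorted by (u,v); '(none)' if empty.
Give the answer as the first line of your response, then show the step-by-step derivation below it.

0-3(w=6) 0-7(w=5) 2-3(w=1)

step 1: add edge 2-3 (w=1); MST = {2-3(w=1)}
step 2: add edge 0-3 (w=6); MST = {0-3(w=6) 2-3(w=1)}
step 3: add edge 0-7 (w=5); MST = {0-3(w=6) 0-7(w=5) 2-3(w=1)}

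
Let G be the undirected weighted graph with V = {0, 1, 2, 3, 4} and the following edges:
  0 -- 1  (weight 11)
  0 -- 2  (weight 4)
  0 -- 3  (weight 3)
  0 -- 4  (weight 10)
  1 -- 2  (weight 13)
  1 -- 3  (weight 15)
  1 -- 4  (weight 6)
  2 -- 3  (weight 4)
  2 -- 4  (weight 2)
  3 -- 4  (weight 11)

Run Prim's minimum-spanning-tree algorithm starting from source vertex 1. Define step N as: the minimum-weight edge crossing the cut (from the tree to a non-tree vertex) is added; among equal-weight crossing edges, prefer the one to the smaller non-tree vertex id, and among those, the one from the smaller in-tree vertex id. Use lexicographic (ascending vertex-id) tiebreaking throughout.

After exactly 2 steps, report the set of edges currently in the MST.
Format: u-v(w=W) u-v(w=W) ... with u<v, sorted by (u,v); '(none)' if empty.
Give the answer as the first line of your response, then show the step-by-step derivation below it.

1-4(w=6) 2-4(w=2)

step 1: add edge 1-4 (w=6); MST = {1-4(w=6)}
step 2: add edge 2-4 (w=2); MST = {1-4(w=6) 2-4(w=2)}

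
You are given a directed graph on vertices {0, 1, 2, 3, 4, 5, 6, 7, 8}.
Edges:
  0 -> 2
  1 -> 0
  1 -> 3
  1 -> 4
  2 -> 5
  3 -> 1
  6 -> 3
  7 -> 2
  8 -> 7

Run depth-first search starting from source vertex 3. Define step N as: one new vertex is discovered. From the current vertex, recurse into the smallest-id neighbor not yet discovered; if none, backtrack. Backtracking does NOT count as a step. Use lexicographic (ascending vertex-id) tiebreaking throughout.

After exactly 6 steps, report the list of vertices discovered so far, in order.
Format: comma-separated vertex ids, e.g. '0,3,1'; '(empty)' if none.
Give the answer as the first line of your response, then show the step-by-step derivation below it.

3,1,0,2,5,4

step 1: discover 3; path=3; order=3
step 2: discover 1; path=3>1; order=3,1
step 3: discover 0; path=3>1>0; order=3,1,0
step 4: discover 2; path=3>1>0>2; order=3,1,0,2
step 5: discover 5; path=3>1>0>2>5; order=3,1,0,2,5
step 6: discover 4; path=3>1>4; order=3,1,0,2,5,4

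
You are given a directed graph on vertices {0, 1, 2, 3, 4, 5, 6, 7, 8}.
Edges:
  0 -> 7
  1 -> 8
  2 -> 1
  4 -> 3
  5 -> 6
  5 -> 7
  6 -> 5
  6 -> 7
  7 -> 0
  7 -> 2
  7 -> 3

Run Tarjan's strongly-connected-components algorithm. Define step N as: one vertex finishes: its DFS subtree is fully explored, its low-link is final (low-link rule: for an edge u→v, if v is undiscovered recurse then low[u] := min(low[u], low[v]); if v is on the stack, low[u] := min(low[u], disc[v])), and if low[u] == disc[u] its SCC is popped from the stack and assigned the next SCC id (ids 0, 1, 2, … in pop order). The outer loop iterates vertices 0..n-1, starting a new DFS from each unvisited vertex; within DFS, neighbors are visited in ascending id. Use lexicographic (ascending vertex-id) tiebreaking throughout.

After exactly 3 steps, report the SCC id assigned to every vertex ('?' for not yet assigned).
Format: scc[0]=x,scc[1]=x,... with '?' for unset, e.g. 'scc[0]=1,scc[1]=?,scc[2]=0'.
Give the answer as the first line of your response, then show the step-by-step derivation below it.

scc[0]=?,scc[1]=1,scc[2]=2,scc[3]=?,scc[4]=?,scc[5]=?,scc[6]=?,scc[7]=?,scc[8]=0

step 1: low=(low[0]=0,low[1]=3,low[2]=2,low[3]=?,low[4]=?,low[5]=?,low[6]=?,low[7]=0,low[8]=4); scc=(scc[0]=?,scc[1]=?,scc[2]=?,scc[3]=?,scc[4]=?,scc[5]=?,scc[6]=?,scc[7]=?,scc[8]=0)
step 2: low=(low[0]=0,low[1]=3,low[2]=2,low[3]=?,low[4]=?,low[5]=?,low[6]=?,low[7]=0,low[8]=4); scc=(scc[0]=?,scc[1]=1,scc[2]=?,scc[3]=?,scc[4]=?,scc[5]=?,scc[6]=?,scc[7]=?,scc[8]=0)
step 3: low=(low[0]=0,low[1]=3,low[2]=2,low[3]=?,low[4]=?,low[5]=?,low[6]=?,low[7]=0,low[8]=4); scc=(scc[0]=?,scc[1]=1,scc[2]=2,scc[3]=?,scc[4]=?,scc[5]=?,scc[6]=?,scc[7]=?,scc[8]=0)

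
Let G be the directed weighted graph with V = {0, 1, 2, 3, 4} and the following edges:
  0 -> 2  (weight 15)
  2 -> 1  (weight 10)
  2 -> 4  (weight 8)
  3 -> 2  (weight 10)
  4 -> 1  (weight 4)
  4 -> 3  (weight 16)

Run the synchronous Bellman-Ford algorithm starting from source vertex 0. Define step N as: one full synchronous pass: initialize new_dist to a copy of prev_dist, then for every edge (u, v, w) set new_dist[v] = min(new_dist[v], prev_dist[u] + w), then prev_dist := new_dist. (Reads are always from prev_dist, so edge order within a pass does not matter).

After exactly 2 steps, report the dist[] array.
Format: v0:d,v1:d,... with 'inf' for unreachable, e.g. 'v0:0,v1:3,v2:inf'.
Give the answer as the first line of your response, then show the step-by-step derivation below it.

v0:0,v1:25,v2:15,v3:inf,v4:23

step 1: dist = v0:0,v1:inf,v2:15,v3:inf,v4:inf
step 2: dist = v0:0,v1:25,v2:15,v3:inf,v4:23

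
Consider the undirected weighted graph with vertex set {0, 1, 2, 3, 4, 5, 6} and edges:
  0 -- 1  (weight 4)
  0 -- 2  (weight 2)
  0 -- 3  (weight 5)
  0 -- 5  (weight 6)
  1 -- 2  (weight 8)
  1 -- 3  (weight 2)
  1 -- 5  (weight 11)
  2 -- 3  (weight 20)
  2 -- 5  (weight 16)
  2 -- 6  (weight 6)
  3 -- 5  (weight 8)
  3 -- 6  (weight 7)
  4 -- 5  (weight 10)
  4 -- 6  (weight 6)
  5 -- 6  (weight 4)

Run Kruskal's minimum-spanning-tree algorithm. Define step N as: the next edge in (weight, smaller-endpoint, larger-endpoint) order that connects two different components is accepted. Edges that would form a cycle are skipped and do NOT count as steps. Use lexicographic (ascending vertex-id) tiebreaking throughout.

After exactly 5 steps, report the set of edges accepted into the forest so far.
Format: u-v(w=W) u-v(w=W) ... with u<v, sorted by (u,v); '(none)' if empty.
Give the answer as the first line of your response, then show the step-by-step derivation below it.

0-1(w=4) 0-2(w=2) 0-5(w=6) 1-3(w=2) 5-6(w=4)

step 1: add edge 0-2 (w=2); MST = {0-2(w=2)}
step 2: add edge 1-3 (w=2); MST = {0-2(w=2) 1-3(w=2)}
step 3: add edge 0-1 (w=4); MST = {0-1(w=4) 0-2(w=2) 1-3(w=2)}
step 4: add edge 5-6 (w=4); MST = {0-1(w=4) 0-2(w=2) 1-3(w=2) 5-6(w=4)}
step 5: add edge 0-5 (w=6); MST = {0-1(w=4) 0-2(w=2) 0-5(w=6) 1-3(w=2) 5-6(w=4)}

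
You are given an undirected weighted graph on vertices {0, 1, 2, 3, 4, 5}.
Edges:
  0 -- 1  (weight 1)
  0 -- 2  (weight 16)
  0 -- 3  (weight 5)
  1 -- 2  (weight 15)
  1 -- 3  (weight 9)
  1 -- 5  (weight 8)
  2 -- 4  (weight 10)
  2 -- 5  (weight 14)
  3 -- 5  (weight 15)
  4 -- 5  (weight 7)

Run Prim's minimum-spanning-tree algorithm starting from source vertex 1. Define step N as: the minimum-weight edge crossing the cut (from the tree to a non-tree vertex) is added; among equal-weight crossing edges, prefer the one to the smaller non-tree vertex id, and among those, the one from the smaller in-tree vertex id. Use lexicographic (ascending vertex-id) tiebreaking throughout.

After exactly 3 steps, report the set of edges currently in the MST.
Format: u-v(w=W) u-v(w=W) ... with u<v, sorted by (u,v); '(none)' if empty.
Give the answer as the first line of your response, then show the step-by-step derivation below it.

0-1(w=1) 0-3(w=5) 1-5(w=8)

step 1: add edge 0-1 (w=1); MST = {0-1(w=1)}
step 2: add edge 0-3 (w=5); MST = {0-1(w=1) 0-3(w=5)}
step 3: add edge 1-5 (w=8); MST = {0-1(w=1) 0-3(w=5) 1-5(w=8)}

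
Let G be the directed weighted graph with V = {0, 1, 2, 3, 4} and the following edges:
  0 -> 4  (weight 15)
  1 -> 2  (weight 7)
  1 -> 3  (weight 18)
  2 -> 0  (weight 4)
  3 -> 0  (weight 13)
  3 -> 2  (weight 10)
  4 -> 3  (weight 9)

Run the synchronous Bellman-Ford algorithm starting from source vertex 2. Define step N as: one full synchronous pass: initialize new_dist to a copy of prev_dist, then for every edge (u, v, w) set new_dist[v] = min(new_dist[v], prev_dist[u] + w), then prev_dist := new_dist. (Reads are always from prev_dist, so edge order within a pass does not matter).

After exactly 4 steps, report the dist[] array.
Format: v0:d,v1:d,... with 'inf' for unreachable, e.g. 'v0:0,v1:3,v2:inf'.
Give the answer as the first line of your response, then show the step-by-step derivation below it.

v0:4,v1:inf,v2:0,v3:28,v4:19

step 1: dist = v0:4,v1:inf,v2:0,v3:inf,v4:inf
step 2: dist = v0:4,v1:inf,v2:0,v3:inf,v4:19
step 3: dist = v0:4,v1:inf,v2:0,v3:28,v4:19
step 4: dist = v0:4,v1:inf,v2:0,v3:28,v4:19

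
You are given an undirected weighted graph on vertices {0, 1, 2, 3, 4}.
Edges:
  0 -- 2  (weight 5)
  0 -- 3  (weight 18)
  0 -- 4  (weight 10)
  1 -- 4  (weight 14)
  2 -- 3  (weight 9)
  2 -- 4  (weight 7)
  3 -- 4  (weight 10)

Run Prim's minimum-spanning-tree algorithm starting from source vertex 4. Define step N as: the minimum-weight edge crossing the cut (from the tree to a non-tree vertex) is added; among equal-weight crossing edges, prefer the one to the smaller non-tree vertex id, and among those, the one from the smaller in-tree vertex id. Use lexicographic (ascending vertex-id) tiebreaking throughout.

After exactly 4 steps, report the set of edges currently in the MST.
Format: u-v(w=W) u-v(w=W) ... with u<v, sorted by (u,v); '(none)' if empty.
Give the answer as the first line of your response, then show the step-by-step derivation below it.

0-2(w=5) 1-4(w=14) 2-3(w=9) 2-4(w=7)

step 1: add edge 2-4 (w=7); MST = {2-4(w=7)}
step 2: add edge 0-2 (w=5); MST = {0-2(w=5) 2-4(w=7)}
step 3: add edge 2-3 (w=9); MST = {0-2(w=5) 2-3(w=9) 2-4(w=7)}
step 4: add edge 1-4 (w=14); MST = {0-2(w=5) 1-4(w=14) 2-3(w=9) 2-4(w=7)}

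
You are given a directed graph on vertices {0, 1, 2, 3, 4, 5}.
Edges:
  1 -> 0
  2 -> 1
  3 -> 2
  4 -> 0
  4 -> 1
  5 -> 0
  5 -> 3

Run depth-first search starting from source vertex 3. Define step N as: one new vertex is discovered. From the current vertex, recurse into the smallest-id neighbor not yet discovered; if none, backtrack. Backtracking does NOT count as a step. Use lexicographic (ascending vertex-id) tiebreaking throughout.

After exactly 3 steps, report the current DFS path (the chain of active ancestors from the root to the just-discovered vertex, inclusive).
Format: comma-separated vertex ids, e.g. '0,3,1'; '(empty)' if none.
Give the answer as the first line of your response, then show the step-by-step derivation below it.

3,2,1

step 1: discover 3; path=3; order=3
step 2: discover 2; path=3>2; order=3,2
step 3: discover 1; path=3>2>1; order=3,2,1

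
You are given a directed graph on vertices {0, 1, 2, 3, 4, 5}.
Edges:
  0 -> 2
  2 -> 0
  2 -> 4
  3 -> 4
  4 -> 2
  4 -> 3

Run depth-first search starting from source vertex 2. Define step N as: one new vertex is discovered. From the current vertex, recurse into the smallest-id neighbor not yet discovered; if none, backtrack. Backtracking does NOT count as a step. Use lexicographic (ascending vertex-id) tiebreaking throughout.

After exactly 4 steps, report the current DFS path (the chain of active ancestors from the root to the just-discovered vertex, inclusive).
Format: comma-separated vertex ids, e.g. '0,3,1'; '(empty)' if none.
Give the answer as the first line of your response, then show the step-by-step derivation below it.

2,4,3

step 1: discover 2; path=2; order=2
step 2: discover 0; path=2>0; order=2,0
step 3: discover 4; path=2>4; order=2,0,4
step 4: discover 3; path=2>4>3; order=2,0,4,3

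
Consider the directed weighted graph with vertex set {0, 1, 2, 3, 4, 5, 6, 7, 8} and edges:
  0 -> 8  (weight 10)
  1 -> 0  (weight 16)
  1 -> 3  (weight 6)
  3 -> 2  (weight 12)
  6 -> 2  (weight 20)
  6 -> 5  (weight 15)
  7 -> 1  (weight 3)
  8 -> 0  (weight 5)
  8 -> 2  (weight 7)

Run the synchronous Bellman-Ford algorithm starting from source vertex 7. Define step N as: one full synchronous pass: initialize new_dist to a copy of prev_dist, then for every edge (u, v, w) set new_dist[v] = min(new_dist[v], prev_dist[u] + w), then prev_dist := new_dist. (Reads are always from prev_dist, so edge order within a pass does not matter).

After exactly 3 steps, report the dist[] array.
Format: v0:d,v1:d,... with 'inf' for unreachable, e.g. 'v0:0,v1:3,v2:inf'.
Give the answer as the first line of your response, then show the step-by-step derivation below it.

v0:19,v1:3,v2:21,v3:9,v4:inf,v5:inf,v6:inf,v7:0,v8:29

step 1: dist = v0:inf,v1:3,v2:inf,v3:inf,v4:inf,v5:inf,v6:inf,v7:0,v8:inf
step 2: dist = v0:19,v1:3,v2:inf,v3:9,v4:inf,v5:inf,v6:inf,v7:0,v8:inf
step 3: dist = v0:19,v1:3,v2:21,v3:9,v4:inf,v5:inf,v6:inf,v7:0,v8:29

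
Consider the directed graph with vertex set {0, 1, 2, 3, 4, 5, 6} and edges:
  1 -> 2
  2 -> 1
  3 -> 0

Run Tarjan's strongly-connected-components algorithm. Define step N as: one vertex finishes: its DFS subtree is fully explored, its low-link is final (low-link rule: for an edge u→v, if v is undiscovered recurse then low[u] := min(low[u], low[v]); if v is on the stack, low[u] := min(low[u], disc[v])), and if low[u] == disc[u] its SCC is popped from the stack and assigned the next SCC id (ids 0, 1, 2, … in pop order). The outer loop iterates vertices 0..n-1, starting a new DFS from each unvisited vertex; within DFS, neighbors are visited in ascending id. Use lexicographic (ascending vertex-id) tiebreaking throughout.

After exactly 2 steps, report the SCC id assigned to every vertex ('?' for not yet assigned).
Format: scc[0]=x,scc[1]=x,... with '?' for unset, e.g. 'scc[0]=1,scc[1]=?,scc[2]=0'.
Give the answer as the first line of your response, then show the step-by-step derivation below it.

scc[0]=0,scc[1]=?,scc[2]=?,scc[3]=?,scc[4]=?,scc[5]=?,scc[6]=?

step 1: low=(low[0]=0,low[1]=?,low[2]=?,low[3]=?,low[4]=?,low[5]=?,low[6]=?); scc=(scc[0]=0,scc[1]=?,scc[2]=?,scc[3]=?,scc[4]=?,scc[5]=?,scc[6]=?)
step 2: low=(low[0]=0,low[1]=1,low[2]=1,low[3]=?,low[4]=?,low[5]=?,low[6]=?); scc=(scc[0]=0,scc[1]=?,scc[2]=?,scc[3]=?,scc[4]=?,scc[5]=?,scc[6]=?)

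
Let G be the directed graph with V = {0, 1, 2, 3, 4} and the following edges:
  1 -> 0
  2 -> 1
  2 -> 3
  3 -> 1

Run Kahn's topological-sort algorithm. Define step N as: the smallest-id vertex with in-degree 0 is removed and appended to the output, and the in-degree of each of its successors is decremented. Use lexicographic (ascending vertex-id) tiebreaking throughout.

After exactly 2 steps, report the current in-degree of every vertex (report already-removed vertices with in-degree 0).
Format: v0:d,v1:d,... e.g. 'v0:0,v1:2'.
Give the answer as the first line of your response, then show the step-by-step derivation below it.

v0:1,v1:0,v2:0,v3:0,v4:0

step 1: output 2; order=[2]; indeg=(1,1,0,0,0)
step 2: output 3; order=[2,3]; indeg=(1,0,0,0,0)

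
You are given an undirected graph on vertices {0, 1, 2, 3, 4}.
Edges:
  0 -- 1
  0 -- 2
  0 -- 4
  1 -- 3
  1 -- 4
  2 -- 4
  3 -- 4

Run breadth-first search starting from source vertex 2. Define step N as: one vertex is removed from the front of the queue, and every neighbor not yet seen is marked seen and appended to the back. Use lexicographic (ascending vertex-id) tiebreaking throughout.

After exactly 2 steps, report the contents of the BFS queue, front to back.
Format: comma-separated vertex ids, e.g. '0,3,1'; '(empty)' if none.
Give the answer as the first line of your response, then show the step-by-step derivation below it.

4,1

step 1: dequeue 2; queue=[0,4]; order=2
step 2: dequeue 0; queue=[4,1]; order=2,0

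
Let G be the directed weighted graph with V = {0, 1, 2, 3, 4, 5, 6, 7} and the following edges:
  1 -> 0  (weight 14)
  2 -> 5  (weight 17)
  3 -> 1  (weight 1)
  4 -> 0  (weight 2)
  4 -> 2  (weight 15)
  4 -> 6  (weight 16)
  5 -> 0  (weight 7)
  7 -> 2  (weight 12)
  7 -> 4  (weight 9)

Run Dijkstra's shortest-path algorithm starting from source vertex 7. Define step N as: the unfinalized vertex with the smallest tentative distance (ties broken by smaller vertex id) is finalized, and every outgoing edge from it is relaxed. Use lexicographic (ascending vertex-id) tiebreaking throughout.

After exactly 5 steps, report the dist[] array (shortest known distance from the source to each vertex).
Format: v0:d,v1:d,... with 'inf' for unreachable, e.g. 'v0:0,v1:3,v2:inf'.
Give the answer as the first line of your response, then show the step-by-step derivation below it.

v0:11,v1:inf,v2:12,v3:inf,v4:9,v5:29,v6:25,v7:0

step 1: dist = v0:inf,v1:inf,v2:12,v3:inf,v4:9,v5:inf,v6:inf,v7:0
step 2: dist = v0:11,v1:inf,v2:12,v3:inf,v4:9,v5:inf,v6:25,v7:0
step 3: dist = v0:11,v1:inf,v2:12,v3:inf,v4:9,v5:inf,v6:25,v7:0
step 4: dist = v0:11,v1:inf,v2:12,v3:inf,v4:9,v5:29,v6:25,v7:0
step 5: dist = v0:11,v1:inf,v2:12,v3:inf,v4:9,v5:29,v6:25,v7:0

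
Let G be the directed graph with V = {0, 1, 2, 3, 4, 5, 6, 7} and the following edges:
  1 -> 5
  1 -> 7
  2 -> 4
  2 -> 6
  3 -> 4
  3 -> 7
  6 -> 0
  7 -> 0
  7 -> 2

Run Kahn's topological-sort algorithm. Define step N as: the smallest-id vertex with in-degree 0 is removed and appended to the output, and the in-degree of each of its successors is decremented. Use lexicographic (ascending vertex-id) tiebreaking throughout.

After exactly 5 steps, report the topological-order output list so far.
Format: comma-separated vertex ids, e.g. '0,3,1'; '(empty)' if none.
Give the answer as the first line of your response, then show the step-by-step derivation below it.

1,3,5,7,2

step 1: output 1; order=[1]; indeg=(2,0,1,0,2,0,1,1)
step 2: output 3; order=[1,3]; indeg=(2,0,1,0,1,0,1,0)
step 3: output 5; order=[1,3,5]; indeg=(2,0,1,0,1,0,1,0)
step 4: output 7; order=[1,3,5,7]; indeg=(1,0,0,0,1,0,1,0)
step 5: output 2; order=[1,3,5,7,2]; indeg=(1,0,0,0,0,0,0,0)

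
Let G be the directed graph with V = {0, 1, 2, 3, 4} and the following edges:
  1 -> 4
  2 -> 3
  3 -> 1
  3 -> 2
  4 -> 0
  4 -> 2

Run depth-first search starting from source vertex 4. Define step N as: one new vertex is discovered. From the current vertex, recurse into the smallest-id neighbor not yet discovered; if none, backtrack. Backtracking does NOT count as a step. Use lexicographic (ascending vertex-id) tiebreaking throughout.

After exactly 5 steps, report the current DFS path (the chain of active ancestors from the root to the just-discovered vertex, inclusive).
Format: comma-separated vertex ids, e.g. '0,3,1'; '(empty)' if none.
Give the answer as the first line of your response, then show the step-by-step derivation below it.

4,2,3,1

step 1: discover 4; path=4; order=4
step 2: discover 0; path=4>0; order=4,0
step 3: discover 2; path=4>2; order=4,0,2
step 4: discover 3; path=4>2>3; order=4,0,2,3
step 5: discover 1; path=4>2>3>1; order=4,0,2,3,1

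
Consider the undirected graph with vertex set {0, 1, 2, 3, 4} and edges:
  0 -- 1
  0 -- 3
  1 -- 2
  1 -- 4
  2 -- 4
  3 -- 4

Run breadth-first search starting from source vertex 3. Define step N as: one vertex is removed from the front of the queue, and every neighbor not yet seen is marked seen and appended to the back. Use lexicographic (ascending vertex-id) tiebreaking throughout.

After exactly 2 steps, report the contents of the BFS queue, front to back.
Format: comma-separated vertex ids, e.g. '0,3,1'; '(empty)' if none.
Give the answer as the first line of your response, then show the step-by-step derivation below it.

4,1

step 1: dequeue 3; queue=[0,4]; order=3
step 2: dequeue 0; queue=[4,1]; order=3,0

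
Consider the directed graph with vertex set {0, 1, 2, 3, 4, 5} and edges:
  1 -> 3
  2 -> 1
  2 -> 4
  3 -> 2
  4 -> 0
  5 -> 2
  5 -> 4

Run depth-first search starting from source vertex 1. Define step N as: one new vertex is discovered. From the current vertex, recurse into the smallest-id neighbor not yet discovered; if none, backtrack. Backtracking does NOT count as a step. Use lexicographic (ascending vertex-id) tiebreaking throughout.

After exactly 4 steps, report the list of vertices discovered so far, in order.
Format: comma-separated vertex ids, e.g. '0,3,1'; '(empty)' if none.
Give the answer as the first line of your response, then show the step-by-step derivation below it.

1,3,2,4

step 1: discover 1; path=1; order=1
step 2: discover 3; path=1>3; order=1,3
step 3: discover 2; path=1>3>2; order=1,3,2
step 4: discover 4; path=1>3>2>4; order=1,3,2,4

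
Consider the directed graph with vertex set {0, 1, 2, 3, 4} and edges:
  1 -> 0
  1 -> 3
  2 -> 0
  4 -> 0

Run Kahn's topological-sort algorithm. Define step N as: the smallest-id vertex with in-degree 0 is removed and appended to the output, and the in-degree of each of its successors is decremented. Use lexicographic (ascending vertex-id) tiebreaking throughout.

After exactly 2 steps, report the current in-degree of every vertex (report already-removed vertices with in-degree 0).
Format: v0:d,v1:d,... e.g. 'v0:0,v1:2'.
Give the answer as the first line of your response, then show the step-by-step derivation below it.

v0:1,v1:0,v2:0,v3:0,v4:0

step 1: output 1; order=[1]; indeg=(2,0,0,0,0)
step 2: output 2; order=[1,2]; indeg=(1,0,0,0,0)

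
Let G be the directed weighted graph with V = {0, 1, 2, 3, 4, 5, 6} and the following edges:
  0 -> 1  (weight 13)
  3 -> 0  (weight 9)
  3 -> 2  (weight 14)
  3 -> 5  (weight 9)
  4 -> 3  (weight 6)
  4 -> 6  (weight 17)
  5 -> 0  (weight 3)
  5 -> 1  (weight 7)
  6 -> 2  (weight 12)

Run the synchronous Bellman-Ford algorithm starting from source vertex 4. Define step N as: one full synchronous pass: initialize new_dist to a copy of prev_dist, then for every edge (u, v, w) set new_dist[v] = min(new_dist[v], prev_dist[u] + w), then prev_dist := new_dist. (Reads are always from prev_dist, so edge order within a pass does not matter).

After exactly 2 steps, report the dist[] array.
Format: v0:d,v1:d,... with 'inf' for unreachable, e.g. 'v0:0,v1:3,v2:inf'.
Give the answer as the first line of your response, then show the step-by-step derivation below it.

v0:15,v1:inf,v2:20,v3:6,v4:0,v5:15,v6:17

step 1: dist = v0:inf,v1:inf,v2:inf,v3:6,v4:0,v5:inf,v6:17
step 2: dist = v0:15,v1:inf,v2:20,v3:6,v4:0,v5:15,v6:17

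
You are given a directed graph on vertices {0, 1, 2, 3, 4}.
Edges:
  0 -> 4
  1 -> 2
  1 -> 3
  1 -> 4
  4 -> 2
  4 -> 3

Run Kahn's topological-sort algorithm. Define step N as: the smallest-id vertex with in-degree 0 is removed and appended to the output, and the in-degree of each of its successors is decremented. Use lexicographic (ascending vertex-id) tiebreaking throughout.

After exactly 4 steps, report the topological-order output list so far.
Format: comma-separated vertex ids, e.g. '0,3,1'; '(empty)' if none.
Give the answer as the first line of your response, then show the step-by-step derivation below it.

0,1,4,2

step 1: output 0; order=[0]; indeg=(0,0,2,2,1)
step 2: output 1; order=[0,1]; indeg=(0,0,1,1,0)
step 3: output 4; order=[0,1,4]; indeg=(0,0,0,0,0)
step 4: output 2; order=[0,1,4,2]; indeg=(0,0,0,0,0)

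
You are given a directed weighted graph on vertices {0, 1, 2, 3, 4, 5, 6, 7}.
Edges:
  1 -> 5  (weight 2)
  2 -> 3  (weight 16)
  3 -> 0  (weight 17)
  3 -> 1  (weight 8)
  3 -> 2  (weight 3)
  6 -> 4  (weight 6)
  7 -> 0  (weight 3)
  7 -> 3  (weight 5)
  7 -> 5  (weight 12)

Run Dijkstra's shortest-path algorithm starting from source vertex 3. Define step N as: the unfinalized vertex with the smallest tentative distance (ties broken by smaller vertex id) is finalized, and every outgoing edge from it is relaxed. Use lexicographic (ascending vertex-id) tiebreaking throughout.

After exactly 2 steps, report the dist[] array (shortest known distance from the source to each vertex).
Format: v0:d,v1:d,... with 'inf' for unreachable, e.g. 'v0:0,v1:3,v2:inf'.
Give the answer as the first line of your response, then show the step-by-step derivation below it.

v0:17,v1:8,v2:3,v3:0,v4:inf,v5:inf,v6:inf,v7:inf

step 1: dist = v0:17,v1:8,v2:3,v3:0,v4:inf,v5:inf,v6:inf,v7:inf
step 2: dist = v0:17,v1:8,v2:3,v3:0,v4:inf,v5:inf,v6:inf,v7:inf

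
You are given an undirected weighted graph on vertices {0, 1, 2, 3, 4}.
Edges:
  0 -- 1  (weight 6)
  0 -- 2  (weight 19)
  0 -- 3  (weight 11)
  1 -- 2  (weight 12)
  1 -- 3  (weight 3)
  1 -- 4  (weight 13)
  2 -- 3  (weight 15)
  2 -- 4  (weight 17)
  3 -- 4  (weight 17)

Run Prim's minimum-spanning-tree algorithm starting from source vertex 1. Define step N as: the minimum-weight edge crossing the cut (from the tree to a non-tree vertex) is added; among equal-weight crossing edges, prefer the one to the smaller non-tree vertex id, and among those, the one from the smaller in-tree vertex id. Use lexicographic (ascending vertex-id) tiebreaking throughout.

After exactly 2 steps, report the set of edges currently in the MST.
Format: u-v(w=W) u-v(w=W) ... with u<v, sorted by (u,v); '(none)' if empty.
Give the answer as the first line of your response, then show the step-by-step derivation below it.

0-1(w=6) 1-3(w=3)

step 1: add edge 1-3 (w=3); MST = {1-3(w=3)}
step 2: add edge 0-1 (w=6); MST = {0-1(w=6) 1-3(w=3)}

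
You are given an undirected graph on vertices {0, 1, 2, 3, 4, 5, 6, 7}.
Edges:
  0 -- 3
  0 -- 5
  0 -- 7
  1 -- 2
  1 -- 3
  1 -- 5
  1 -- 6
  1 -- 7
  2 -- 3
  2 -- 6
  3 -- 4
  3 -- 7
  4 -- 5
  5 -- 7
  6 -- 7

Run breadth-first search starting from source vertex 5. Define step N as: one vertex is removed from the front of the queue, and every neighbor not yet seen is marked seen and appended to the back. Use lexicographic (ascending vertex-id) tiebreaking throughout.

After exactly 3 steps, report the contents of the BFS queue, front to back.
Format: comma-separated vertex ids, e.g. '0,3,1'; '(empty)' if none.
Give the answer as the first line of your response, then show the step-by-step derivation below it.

4,7,3,2,6

step 1: dequeue 5; queue=[0,1,4,7]; order=5
step 2: dequeue 0; queue=[1,4,7,3]; order=5,0
step 3: dequeue 1; queue=[4,7,3,2,6]; order=5,0,1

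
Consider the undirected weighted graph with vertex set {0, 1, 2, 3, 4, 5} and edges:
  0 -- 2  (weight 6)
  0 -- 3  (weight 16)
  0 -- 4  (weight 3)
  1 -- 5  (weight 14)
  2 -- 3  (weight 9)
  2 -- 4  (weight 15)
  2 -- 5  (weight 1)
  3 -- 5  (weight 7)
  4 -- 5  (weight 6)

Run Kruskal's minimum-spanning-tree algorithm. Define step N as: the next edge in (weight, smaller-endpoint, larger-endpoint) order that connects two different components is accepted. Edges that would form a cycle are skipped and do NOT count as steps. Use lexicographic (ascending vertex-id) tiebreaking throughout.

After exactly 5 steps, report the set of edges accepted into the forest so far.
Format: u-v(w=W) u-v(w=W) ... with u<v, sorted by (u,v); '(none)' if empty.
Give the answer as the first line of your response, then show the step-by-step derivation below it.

0-2(w=6) 0-4(w=3) 1-5(w=14) 2-5(w=1) 3-5(w=7)

step 1: add edge 2-5 (w=1); MST = {2-5(w=1)}
step 2: add edge 0-4 (w=3); MST = {0-4(w=3) 2-5(w=1)}
step 3: add edge 0-2 (w=6); MST = {0-2(w=6) 0-4(w=3) 2-5(w=1)}
step 4: add edge 3-5 (w=7); MST = {0-2(w=6) 0-4(w=3) 2-5(w=1) 3-5(w=7)}
step 5: add edge 1-5 (w=14); MST = {0-2(w=6) 0-4(w=3) 1-5(w=14) 2-5(w=1) 3-5(w=7)}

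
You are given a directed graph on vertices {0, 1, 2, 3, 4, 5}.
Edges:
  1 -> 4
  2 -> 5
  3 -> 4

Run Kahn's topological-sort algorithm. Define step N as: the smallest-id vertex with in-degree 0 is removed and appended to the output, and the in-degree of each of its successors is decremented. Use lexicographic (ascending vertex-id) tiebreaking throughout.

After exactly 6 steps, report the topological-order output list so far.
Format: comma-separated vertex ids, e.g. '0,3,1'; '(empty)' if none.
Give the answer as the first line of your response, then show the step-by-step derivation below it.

0,1,2,3,4,5

step 1: output 0; order=[0]; indeg=(0,0,0,0,2,1)
step 2: output 1; order=[0,1]; indeg=(0,0,0,0,1,1)
step 3: output 2; order=[0,1,2]; indeg=(0,0,0,0,1,0)
step 4: output 3; order=[0,1,2,3]; indeg=(0,0,0,0,0,0)
step 5: output 4; order=[0,1,2,3,4]; indeg=(0,0,0,0,0,0)
step 6: output 5; order=[0,1,2,3,4,5]; indeg=(0,0,0,0,0,0)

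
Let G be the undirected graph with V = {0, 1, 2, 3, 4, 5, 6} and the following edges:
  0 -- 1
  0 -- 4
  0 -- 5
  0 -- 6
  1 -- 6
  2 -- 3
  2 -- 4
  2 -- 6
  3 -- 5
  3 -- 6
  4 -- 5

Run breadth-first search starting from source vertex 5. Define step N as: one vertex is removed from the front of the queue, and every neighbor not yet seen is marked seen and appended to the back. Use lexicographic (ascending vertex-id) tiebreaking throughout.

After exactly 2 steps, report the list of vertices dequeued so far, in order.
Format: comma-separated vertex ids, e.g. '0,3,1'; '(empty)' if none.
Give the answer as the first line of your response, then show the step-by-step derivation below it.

5,0

step 1: dequeue 5; queue=[0,3,4]; order=5
step 2: dequeue 0; queue=[3,4,1,6]; order=5,0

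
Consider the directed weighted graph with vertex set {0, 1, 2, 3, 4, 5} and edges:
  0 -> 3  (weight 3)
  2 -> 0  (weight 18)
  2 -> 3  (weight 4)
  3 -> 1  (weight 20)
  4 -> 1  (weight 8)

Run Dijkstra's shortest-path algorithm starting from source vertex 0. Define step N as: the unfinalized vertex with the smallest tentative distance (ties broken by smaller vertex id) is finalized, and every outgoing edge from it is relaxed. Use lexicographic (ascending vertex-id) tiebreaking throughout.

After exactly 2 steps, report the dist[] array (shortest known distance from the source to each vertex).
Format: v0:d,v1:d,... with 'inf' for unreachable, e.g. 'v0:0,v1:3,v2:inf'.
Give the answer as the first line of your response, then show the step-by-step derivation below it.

v0:0,v1:23,v2:inf,v3:3,v4:inf,v5:inf

step 1: dist = v0:0,v1:inf,v2:inf,v3:3,v4:inf,v5:inf
step 2: dist = v0:0,v1:23,v2:inf,v3:3,v4:inf,v5:inf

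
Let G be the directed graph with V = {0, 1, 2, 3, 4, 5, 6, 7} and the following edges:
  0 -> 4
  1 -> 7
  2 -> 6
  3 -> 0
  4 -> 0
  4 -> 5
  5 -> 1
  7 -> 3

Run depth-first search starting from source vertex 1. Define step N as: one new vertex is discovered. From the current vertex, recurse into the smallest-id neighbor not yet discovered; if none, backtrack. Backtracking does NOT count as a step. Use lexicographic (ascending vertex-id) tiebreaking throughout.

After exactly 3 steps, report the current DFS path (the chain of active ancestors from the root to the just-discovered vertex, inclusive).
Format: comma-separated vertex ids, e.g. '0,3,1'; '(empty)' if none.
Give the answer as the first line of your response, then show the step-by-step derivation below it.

1,7,3

step 1: discover 1; path=1; order=1
step 2: discover 7; path=1>7; order=1,7
step 3: discover 3; path=1>7>3; order=1,7,3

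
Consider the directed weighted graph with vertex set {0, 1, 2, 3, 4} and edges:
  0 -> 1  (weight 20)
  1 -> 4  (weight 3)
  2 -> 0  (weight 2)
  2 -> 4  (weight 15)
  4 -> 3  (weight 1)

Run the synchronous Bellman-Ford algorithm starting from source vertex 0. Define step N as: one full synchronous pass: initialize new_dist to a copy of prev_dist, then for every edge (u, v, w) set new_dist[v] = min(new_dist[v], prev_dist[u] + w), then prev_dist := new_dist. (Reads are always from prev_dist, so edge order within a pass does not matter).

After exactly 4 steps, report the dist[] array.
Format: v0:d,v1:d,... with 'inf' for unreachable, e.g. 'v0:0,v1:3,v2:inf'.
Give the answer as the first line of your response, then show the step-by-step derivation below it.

v0:0,v1:20,v2:inf,v3:24,v4:23

step 1: dist = v0:0,v1:20,v2:inf,v3:inf,v4:inf
step 2: dist = v0:0,v1:20,v2:inf,v3:inf,v4:23
step 3: dist = v0:0,v1:20,v2:inf,v3:24,v4:23
step 4: dist = v0:0,v1:20,v2:inf,v3:24,v4:23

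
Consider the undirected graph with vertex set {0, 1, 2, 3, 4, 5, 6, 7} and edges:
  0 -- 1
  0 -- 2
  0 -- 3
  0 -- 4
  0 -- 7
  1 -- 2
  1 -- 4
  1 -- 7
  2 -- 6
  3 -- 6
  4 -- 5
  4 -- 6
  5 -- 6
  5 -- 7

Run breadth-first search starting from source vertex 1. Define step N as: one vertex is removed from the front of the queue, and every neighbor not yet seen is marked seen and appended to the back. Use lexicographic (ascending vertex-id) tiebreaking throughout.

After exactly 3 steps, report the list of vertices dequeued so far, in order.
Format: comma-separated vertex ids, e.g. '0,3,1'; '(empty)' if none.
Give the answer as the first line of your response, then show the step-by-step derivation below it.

1,0,2

step 1: dequeue 1; queue=[0,2,4,7]; order=1
step 2: dequeue 0; queue=[2,4,7,3]; order=1,0
step 3: dequeue 2; queue=[4,7,3,6]; order=1,0,2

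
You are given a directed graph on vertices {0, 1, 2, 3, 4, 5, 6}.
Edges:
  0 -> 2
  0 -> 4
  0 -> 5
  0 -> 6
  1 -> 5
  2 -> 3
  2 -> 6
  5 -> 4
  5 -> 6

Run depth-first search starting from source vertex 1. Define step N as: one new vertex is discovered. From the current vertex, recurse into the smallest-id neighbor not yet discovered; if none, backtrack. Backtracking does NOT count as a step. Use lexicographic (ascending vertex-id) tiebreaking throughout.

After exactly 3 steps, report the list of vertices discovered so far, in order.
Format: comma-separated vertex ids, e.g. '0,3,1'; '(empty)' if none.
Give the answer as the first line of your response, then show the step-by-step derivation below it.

1,5,4

step 1: discover 1; path=1; order=1
step 2: discover 5; path=1>5; order=1,5
step 3: discover 4; path=1>5>4; order=1,5,4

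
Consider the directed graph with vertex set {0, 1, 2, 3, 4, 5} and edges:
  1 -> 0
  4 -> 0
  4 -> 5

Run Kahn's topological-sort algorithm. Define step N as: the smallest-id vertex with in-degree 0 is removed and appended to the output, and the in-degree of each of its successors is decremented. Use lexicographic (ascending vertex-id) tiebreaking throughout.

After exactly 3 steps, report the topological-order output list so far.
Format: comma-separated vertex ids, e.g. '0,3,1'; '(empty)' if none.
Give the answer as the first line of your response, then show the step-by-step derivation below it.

1,2,3

step 1: output 1; order=[1]; indeg=(1,0,0,0,0,1)
step 2: output 2; order=[1,2]; indeg=(1,0,0,0,0,1)
step 3: output 3; order=[1,2,3]; indeg=(1,0,0,0,0,1)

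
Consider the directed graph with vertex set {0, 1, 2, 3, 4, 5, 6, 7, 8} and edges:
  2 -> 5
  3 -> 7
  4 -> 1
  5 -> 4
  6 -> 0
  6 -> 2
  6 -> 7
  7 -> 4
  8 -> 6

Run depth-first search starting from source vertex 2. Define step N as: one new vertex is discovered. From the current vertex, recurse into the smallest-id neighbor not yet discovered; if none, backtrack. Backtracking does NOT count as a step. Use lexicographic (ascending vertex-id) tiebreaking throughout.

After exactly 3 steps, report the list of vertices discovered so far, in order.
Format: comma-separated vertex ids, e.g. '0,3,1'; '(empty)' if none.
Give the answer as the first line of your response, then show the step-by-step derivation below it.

2,5,4

step 1: discover 2; path=2; order=2
step 2: discover 5; path=2>5; order=2,5
step 3: discover 4; path=2>5>4; order=2,5,4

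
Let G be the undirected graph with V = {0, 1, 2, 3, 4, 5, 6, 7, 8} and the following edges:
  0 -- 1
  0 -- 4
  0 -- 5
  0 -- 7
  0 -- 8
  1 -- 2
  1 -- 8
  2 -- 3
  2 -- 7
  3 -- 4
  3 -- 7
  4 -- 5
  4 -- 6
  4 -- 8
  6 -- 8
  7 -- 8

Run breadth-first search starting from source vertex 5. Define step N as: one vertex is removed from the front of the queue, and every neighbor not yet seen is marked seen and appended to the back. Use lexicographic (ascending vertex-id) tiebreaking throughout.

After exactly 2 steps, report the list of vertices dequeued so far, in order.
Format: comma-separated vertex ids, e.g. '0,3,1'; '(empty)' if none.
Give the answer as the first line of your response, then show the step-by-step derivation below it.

5,0

step 1: dequeue 5; queue=[0,4]; order=5
step 2: dequeue 0; queue=[4,1,7,8]; order=5,0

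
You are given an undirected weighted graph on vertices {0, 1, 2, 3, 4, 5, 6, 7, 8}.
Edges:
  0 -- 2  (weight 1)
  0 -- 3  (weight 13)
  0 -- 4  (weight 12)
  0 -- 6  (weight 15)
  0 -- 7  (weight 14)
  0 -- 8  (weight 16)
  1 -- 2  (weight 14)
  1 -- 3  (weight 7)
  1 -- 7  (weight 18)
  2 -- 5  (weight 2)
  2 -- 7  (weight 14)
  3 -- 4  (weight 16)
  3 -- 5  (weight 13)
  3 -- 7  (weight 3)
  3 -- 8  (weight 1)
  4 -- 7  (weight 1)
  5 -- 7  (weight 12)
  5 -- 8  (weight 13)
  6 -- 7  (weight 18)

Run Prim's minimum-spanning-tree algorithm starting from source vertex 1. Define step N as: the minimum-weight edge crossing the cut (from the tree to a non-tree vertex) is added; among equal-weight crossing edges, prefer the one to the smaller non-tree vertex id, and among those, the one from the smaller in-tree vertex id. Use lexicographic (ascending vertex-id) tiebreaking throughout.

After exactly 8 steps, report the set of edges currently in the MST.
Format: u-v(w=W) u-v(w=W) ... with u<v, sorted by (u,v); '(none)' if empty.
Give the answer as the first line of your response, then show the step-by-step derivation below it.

0-2(w=1) 0-4(w=12) 0-6(w=15) 1-3(w=7) 2-5(w=2) 3-7(w=3) 3-8(w=1) 4-7(w=1)

step 1: add edge 1-3 (w=7); MST = {1-3(w=7)}
step 2: add edge 3-8 (w=1); MST = {1-3(w=7) 3-8(w=1)}
step 3: add edge 3-7 (w=3); MST = {1-3(w=7) 3-7(w=3) 3-8(w=1)}
step 4: add edge 4-7 (w=1); MST = {1-3(w=7) 3-7(w=3) 3-8(w=1) 4-7(w=1)}
step 5: add edge 0-4 (w=12); MST = {0-4(w=12) 1-3(w=7) 3-7(w=3) 3-8(w=1) 4-7(w=1)}
step 6: add edge 0-2 (w=1); MST = {0-2(w=1) 0-4(w=12) 1-3(w=7) 3-7(w=3) 3-8(w=1) 4-7(w=1)}
step 7: add edge 2-5 (w=2); MST = {0-2(w=1) 0-4(w=12) 1-3(w=7) 2-5(w=2) 3-7(w=3) 3-8(w=1) 4-7(w=1)}
step 8: add edge 0-6 (w=15); MST = {0-2(w=1) 0-4(w=12) 0-6(w=15) 1-3(w=7) 2-5(w=2) 3-7(w=3) 3-8(w=1) 4-7(w=1)}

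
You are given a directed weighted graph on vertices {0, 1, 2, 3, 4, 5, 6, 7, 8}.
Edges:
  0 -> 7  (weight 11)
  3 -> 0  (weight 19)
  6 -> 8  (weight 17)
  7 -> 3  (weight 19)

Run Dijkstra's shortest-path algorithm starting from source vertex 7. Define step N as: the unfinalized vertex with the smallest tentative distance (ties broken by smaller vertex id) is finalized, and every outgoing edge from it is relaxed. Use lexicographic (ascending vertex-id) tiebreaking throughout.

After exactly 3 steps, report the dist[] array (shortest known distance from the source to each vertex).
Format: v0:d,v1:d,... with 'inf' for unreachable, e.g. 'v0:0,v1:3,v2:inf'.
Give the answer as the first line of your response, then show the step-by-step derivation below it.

v0:38,v1:inf,v2:inf,v3:19,v4:inf,v5:inf,v6:inf,v7:0,v8:inf

step 1: dist = v0:inf,v1:inf,v2:inf,v3:19,v4:inf,v5:inf,v6:inf,v7:0,v8:inf
step 2: dist = v0:38,v1:inf,v2:inf,v3:19,v4:inf,v5:inf,v6:inf,v7:0,v8:inf
step 3: dist = v0:38,v1:inf,v2:inf,v3:19,v4:inf,v5:inf,v6:inf,v7:0,v8:inf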